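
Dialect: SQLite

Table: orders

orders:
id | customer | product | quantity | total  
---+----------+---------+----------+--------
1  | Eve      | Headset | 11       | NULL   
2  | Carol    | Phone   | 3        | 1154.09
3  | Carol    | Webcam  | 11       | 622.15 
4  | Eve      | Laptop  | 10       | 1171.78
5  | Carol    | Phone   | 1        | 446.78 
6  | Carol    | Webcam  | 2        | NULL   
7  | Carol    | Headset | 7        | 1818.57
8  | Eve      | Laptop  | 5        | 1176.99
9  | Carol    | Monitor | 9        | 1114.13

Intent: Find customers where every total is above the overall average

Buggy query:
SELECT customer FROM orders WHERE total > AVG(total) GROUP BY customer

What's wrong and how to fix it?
Bug: AVG() is an aggregate; it can't sit directly in WHERE

Fix: Use a subquery for AVG and a HAVING MIN(...) filter so the condition holds for every row in the group

Corrected query:
SELECT customer FROM orders GROUP BY customer HAVING MIN(total) > (SELECT AVG(total) FROM orders)

Result:
customer
--------
Eve     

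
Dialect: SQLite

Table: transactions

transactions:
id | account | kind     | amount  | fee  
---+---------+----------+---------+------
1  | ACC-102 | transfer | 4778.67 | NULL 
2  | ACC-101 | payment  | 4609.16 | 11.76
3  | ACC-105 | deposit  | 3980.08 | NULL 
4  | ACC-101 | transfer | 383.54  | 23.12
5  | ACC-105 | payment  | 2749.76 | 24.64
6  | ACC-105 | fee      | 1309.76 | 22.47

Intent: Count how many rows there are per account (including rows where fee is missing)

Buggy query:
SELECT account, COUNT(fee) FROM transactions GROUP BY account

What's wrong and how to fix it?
Bug: COUNT(fee) skips NULLs, so groups with missing fee are undercounted

Fix: Use COUNT(*) to count all rows regardless of NULL

Corrected query:
SELECT account, COUNT(*) FROM transactions GROUP BY account

Result:
account | COUNT(*)
--------+---------
ACC-101 | 2       
ACC-102 | 1       
ACC-105 | 3       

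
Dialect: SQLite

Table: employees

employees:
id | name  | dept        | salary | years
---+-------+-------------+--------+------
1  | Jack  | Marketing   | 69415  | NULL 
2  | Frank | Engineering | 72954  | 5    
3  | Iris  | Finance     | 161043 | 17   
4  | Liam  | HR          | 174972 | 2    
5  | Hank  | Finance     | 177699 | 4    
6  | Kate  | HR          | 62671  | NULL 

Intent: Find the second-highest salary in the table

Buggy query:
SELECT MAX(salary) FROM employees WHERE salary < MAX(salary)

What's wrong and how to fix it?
Bug: The inner MAX is an aggregate inside WHERE, which is not allowed

Fix: Compute the overall MAX in a subquery, then take MAX of rows below it

Corrected query:
SELECT MAX(salary) FROM employees WHERE salary < (SELECT MAX(salary) FROM employees)

Result:
MAX(salary)
-----------
174972     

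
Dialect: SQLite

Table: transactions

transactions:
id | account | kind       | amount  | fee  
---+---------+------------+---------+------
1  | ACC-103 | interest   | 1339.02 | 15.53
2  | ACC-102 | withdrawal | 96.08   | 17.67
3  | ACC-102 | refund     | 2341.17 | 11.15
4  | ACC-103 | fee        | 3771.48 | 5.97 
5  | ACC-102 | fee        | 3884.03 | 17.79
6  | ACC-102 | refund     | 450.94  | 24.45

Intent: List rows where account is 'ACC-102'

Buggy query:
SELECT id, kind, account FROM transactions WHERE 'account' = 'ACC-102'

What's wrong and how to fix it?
Bug: 'account' in single quotes is a string literal, not the column; the comparison is literal-vs-literal and never true

Fix: Reference the column as account without single quotes

Corrected query:
SELECT id, kind, account FROM transactions WHERE account = 'ACC-102'

Result:
id | kind       | account
---+------------+--------
2  | withdrawal | ACC-102
3  | refund     | ACC-102
5  | fee        | ACC-102
6  | refund     | ACC-102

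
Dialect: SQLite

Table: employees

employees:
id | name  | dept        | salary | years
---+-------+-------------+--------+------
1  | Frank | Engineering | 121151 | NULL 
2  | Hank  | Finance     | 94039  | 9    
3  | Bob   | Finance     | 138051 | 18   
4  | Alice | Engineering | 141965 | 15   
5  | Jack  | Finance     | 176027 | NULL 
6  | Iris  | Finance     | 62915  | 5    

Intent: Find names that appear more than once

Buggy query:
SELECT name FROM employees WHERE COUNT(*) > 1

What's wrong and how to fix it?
Bug: COUNT(*) is an aggregate and cannot be used in WHERE

Fix: GROUP BY name, then filter groups with HAVING COUNT(*) > 1

Corrected query:
SELECT name FROM employees GROUP BY name HAVING COUNT(*) > 1

Result:
(no rows)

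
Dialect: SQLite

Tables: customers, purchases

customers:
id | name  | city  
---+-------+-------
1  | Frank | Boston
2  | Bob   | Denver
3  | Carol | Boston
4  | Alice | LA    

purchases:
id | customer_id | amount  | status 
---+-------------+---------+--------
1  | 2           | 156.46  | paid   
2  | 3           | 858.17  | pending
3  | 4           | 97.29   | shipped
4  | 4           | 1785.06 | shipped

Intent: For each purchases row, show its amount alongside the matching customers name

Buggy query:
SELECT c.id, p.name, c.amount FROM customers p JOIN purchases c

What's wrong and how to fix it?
Bug: Missing join condition: each purchases row is matched to all customers rows instead of just its own

Fix: Add ON c.customer_id = p.id to the JOIN

Corrected query:
SELECT c.id, p.name, c.amount FROM customers p JOIN purchases c ON c.customer_id = p.id

Result:
id | name  | amount 
---+-------+--------
1  | Bob   | 156.46 
2  | Carol | 858.17 
3  | Alice | 97.29  
4  | Alice | 1785.06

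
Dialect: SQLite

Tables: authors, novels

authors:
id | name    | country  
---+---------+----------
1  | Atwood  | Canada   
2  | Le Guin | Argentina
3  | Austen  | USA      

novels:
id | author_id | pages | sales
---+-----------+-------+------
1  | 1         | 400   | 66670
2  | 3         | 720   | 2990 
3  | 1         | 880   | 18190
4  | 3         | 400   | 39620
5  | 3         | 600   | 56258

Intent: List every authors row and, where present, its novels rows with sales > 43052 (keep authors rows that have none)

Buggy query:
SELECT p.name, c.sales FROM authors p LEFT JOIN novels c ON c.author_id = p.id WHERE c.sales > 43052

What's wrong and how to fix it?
Bug: A WHERE condition on the right-hand table after LEFT JOIN drops unmatched parents

Fix: Move the right-table condition into the ON clause so unmatched parents are kept

Corrected query:
SELECT p.name, c.sales FROM authors p LEFT JOIN novels c ON c.author_id = p.id AND c.sales > 43052

Result:
name    | sales
--------+------
Atwood  | 66670
Le Guin | NULL 
Austen  | 56258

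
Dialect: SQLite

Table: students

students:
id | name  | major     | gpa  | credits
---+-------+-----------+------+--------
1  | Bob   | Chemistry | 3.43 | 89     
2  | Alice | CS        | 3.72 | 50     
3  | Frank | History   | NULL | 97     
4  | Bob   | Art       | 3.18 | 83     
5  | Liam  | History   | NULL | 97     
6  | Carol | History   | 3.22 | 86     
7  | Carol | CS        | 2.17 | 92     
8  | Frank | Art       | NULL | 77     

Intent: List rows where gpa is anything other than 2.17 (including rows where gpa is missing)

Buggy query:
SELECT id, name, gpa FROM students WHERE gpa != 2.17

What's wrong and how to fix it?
Bug: Inequality against NULL is unknown, not true; rows with NULL are dropped

Fix: Add an explicit OR gpa IS NULL to include the missing-value rows

Corrected query:
SELECT id, name, gpa FROM students WHERE gpa != 2.17 OR gpa IS NULL

Result:
id | name  | gpa 
---+-------+-----
1  | Bob   | 3.43
2  | Alice | 3.72
3  | Frank | NULL
4  | Bob   | 3.18
5  | Liam  | NULL
6  | Carol | 3.22
8  | Frank | NULL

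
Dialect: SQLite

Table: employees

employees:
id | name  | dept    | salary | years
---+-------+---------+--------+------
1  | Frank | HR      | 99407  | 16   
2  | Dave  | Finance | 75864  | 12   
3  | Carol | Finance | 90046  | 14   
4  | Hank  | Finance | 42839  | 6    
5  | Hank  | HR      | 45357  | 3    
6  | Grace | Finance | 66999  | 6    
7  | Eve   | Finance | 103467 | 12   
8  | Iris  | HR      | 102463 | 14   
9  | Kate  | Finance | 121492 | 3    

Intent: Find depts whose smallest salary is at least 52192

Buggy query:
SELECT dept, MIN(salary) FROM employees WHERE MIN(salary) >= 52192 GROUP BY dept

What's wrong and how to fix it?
Bug: Aggregates like MIN are computed per group after WHERE runs

Fix: Use HAVING for the per-group MIN condition

Corrected query:
SELECT dept, MIN(salary) FROM employees GROUP BY dept HAVING MIN(salary) >= 52192

Result:
(no rows)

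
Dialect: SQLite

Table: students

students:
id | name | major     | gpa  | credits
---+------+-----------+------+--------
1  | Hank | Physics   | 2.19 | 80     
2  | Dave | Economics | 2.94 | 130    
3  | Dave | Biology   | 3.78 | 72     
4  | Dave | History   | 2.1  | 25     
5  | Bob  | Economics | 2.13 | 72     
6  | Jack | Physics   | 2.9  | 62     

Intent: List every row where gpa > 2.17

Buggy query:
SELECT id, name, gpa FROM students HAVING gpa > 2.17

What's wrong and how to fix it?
Bug: HAVING filters the output of aggregation, but this query has no GROUP BY and no aggregate functions, so SQLite rejects it (HAVING clause on a non-aggregate query); the condition here is per row

Fix: Replace HAVING with WHERE since the condition applies to individual rows

Corrected query:
SELECT id, name, gpa FROM students WHERE gpa > 2.17

Result:
id | name | gpa 
---+------+-----
1  | Hank | 2.19
2  | Dave | 2.94
3  | Dave | 3.78
6  | Jack | 2.9 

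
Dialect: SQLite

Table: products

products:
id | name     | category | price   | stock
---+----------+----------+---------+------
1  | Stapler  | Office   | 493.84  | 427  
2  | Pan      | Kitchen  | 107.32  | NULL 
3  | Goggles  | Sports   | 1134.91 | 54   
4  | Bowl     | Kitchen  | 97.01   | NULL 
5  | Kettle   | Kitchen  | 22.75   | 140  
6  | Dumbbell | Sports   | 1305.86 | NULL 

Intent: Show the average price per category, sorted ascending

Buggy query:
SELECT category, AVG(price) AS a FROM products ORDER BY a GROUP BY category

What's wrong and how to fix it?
Bug: ORDER BY appears before GROUP BY; SQL clause order requires GROUP BY first

Fix: Reorder: SELECT … FROM … GROUP BY … ORDER BY …

Corrected query:
SELECT category, AVG(price) AS a FROM products GROUP BY category ORDER BY a

Result:
category | a        
---------+----------
Kitchen  | 75.693333
Office   | 493.84   
Sports   | 1220.385 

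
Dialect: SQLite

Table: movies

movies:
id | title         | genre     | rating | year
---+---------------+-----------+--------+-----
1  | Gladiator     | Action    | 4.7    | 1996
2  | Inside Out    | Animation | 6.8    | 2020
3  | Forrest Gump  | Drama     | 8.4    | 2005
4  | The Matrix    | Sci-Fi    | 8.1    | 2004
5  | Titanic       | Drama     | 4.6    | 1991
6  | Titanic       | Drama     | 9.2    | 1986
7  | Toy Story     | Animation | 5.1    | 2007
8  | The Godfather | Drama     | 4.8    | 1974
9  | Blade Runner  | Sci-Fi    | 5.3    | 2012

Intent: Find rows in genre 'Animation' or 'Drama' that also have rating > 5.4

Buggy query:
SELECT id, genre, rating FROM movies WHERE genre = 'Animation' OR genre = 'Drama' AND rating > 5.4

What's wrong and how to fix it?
Bug: Without parentheses, AND is evaluated before OR, so the rating filter only applies to the 'Drama' branch

Fix: Add parentheses around the OR so the AND applies to both alternatives

Corrected query:
SELECT id, genre, rating FROM movies WHERE (genre = 'Animation' OR genre = 'Drama') AND rating > 5.4

Result:
id | genre     | rating
---+-----------+-------
2  | Animation | 6.8   
3  | Drama     | 8.4   
6  | Drama     | 9.2   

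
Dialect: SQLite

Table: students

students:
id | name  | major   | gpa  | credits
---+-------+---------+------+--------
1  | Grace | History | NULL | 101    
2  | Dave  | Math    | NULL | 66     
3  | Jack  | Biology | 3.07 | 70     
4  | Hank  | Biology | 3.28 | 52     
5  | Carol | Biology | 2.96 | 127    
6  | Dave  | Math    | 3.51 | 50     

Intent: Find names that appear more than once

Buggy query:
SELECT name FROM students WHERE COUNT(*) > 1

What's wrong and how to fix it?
Bug: WHERE can't reference COUNT(*); aggregates are computed after WHERE

Fix: GROUP BY name, then filter groups with HAVING COUNT(*) > 1

Corrected query:
SELECT name FROM students GROUP BY name HAVING COUNT(*) > 1

Result:
name
----
Dave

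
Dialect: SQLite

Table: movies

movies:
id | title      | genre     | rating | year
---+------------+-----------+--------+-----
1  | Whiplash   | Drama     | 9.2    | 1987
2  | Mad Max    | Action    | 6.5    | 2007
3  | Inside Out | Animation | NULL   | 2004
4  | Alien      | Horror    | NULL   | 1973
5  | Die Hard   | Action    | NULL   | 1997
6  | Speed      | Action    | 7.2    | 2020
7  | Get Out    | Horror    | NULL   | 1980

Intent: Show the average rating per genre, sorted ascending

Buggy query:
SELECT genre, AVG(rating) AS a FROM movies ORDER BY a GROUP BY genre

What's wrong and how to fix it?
Bug: GROUP BY must precede ORDER BY

Fix: Move ORDER BY to the end, after GROUP BY

Corrected query:
SELECT genre, AVG(rating) AS a FROM movies GROUP BY genre ORDER BY a

Result:
genre     | a   
----------+-----
Animation | NULL
Horror    | NULL
Action    | 6.85
Drama     | 9.2 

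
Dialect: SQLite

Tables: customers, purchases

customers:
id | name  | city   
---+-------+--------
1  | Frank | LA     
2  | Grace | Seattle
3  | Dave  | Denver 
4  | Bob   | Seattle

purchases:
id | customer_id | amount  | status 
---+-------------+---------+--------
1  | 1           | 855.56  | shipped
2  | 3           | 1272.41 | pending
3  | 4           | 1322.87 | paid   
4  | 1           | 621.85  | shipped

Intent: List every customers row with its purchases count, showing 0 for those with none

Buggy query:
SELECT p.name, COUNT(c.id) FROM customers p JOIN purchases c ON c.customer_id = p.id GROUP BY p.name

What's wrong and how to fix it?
Bug: INNER JOIN drops customers rows that have no matching purchases rows

Fix: Switch to LEFT JOIN to retain unmatched parent rows

Corrected query:
SELECT p.name, COUNT(c.id) FROM customers p LEFT JOIN purchases c ON c.customer_id = p.id GROUP BY p.name

Result:
name  | COUNT(c.id)
------+------------
Bob   | 1          
Dave  | 1          
Frank | 2          
Grace | 0          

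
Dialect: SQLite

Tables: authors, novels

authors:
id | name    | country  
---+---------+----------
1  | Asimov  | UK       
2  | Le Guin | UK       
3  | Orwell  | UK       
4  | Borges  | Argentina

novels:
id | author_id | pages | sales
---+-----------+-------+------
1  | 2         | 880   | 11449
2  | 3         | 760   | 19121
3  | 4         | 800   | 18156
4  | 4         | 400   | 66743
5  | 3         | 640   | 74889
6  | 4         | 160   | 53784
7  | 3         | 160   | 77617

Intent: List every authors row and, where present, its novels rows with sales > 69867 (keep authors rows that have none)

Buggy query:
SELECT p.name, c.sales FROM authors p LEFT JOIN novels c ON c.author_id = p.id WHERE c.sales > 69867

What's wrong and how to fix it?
Bug: Filtering c.sales in WHERE discards the NULL rows produced by LEFT JOIN, turning it into an inner join

Fix: Move the right-table condition into the ON clause so unmatched parents are kept

Corrected query:
SELECT p.name, c.sales FROM authors p LEFT JOIN novels c ON c.author_id = p.id AND c.sales > 69867

Result:
name    | sales
--------+------
Asimov  | NULL 
Le Guin | NULL 
Orwell  | 74889
Orwell  | 77617
Borges  | NULL 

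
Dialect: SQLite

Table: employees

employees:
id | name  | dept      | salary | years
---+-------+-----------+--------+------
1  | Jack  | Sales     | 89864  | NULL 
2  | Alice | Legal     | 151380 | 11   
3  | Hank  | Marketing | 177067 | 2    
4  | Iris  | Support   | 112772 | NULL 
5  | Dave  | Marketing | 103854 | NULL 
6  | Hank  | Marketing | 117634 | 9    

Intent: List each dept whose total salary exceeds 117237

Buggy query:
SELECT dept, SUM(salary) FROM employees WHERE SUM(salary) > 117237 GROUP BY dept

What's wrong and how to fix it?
Bug: Aggregate functions cannot appear in a WHERE clause

Fix: Use HAVING (which filters groups after aggregation) instead of WHERE

Corrected query:
SELECT dept, SUM(salary) FROM employees GROUP BY dept HAVING SUM(salary) > 117237

Result:
dept      | SUM(salary)
----------+------------
Legal     | 151380     
Marketing | 398555     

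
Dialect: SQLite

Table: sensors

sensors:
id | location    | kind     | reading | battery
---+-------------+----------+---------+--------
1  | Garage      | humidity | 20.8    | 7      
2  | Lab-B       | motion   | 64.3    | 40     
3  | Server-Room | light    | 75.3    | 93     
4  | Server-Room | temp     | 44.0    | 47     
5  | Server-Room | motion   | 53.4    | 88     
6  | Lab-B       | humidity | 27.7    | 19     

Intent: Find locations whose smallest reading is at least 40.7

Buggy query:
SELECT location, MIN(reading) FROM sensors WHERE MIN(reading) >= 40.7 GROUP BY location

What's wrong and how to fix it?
Bug: MIN() in WHERE is a misuse of aggregate

Fix: Use HAVING for the per-group MIN condition

Corrected query:
SELECT location, MIN(reading) FROM sensors GROUP BY location HAVING MIN(reading) >= 40.7

Result:
location    | MIN(reading)
------------+-------------
Server-Room | 44          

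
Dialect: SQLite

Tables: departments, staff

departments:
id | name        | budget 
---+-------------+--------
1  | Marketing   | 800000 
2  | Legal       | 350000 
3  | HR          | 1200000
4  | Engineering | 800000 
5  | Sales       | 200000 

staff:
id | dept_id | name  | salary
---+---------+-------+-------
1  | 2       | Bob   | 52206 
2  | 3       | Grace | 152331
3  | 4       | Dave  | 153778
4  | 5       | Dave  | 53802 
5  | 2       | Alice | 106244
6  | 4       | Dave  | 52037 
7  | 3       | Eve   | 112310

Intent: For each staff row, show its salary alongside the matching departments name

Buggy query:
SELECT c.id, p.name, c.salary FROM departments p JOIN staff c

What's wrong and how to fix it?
Bug: JOIN with no ON clause produces a cartesian product; every staff row pairs with every departments row

Fix: Add ON c.dept_id = p.id to the JOIN

Corrected query:
SELECT c.id, p.name, c.salary FROM departments p JOIN staff c ON c.dept_id = p.id

Result:
id | name        | salary
---+-------------+-------
1  | Legal       | 52206 
2  | HR          | 152331
3  | Engineering | 153778
4  | Sales       | 53802 
5  | Legal       | 106244
6  | Engineering | 52037 
7  | HR          | 112310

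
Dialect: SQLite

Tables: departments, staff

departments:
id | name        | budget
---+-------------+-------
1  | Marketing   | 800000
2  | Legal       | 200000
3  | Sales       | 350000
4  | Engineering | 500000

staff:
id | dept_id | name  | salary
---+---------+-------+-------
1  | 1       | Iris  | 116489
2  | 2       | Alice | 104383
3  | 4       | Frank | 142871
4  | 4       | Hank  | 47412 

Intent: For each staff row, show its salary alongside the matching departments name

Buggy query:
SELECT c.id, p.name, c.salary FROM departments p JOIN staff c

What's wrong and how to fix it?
Bug: Missing join condition: each staff row is matched to all departments rows instead of just its own

Fix: Add ON c.dept_id = p.id to the JOIN

Corrected query:
SELECT c.id, p.name, c.salary FROM departments p JOIN staff c ON c.dept_id = p.id

Result:
id | name        | salary
---+-------------+-------
1  | Marketing   | 116489
2  | Legal       | 104383
3  | Engineering | 142871
4  | Engineering | 47412 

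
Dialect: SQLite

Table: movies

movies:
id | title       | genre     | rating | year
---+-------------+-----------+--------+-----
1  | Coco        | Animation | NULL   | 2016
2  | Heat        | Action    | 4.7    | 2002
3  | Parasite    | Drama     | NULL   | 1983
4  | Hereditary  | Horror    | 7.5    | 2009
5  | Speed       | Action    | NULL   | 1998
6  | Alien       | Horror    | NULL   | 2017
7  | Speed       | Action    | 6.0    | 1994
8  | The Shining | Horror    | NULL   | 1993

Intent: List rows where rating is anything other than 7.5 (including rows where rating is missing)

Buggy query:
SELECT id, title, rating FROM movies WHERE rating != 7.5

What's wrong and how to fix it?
Bug: 'rating != 7.5' is unknown when rating is NULL, so NULL rows are silently excluded

Fix: Add an explicit OR rating IS NULL to include the missing-value rows

Corrected query:
SELECT id, title, rating FROM movies WHERE rating != 7.5 OR rating IS NULL

Result:
id | title       | rating
---+-------------+-------
1  | Coco        | NULL  
2  | Heat        | 4.7   
3  | Parasite    | NULL  
5  | Speed       | NULL  
6  | Alien       | NULL  
7  | Speed       | 6     
8  | The Shining | NULL  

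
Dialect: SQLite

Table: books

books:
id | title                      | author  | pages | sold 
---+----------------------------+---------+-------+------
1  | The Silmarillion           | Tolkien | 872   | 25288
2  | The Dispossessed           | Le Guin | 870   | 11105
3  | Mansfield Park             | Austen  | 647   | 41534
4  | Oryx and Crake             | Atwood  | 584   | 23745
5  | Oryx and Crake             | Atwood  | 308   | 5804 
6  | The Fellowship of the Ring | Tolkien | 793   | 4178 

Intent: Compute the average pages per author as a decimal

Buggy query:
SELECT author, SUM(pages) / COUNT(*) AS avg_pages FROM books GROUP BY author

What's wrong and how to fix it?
Bug: SUM(pages) and COUNT(*) are both integers; the division truncates the fractional part

Fix: Cast one side to REAL so the division keeps the fractional part

Corrected query:
SELECT author, SUM(pages) * 1.0 / COUNT(*) AS avg_pages FROM books GROUP BY author

Result:
author  | avg_pages
--------+----------
Atwood  | 446      
Austen  | 647      
Le Guin | 870      
Tolkien | 832.5    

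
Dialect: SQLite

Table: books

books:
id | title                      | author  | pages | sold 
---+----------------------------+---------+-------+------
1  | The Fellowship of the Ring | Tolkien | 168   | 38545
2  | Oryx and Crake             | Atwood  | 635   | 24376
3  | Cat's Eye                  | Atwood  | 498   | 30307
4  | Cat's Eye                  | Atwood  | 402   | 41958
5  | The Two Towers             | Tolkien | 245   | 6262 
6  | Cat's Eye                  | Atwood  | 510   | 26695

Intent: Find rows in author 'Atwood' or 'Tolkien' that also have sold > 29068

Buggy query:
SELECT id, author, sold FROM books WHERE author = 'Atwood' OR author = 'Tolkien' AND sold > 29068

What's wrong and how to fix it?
Bug: Without parentheses, AND is evaluated before OR, so the sold filter only applies to the 'Tolkien' branch

Fix: Group the OR with parentheses (or use IN), then AND the threshold

Corrected query:
SELECT id, author, sold FROM books WHERE (author = 'Atwood' OR author = 'Tolkien') AND sold > 29068

Result:
id | author  | sold 
---+---------+------
1  | Tolkien | 38545
3  | Atwood  | 30307
4  | Atwood  | 41958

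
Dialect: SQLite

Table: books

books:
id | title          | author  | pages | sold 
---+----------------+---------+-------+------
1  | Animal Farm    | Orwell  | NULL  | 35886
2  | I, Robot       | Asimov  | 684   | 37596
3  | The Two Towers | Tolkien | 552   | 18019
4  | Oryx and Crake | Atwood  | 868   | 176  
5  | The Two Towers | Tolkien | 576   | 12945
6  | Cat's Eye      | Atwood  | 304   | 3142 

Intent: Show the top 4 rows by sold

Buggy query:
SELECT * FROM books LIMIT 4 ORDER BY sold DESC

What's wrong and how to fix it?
Bug: ORDER BY cannot follow LIMIT; LIMIT is the final clause

Fix: Sort with ORDER BY, then apply LIMIT

Corrected query:
SELECT * FROM books ORDER BY sold DESC LIMIT 4

Result:
id | title          | author  | pages | sold 
---+----------------+---------+-------+------
2  | I, Robot       | Asimov  | 684   | 37596
1  | Animal Farm    | Orwell  | NULL  | 35886
3  | The Two Towers | Tolkien | 552   | 18019
5  | The Two Towers | Tolkien | 576   | 12945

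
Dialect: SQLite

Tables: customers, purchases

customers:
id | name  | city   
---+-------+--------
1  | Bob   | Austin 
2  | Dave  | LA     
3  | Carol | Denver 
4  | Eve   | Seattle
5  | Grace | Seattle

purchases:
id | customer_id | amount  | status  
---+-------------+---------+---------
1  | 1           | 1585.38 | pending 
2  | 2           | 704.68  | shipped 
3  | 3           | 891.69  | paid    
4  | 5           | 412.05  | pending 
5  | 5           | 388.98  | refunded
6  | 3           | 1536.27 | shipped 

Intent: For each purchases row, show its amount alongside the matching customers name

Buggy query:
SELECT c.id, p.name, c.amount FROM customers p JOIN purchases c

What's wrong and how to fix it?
Bug: Missing join condition: each purchases row is matched to all customers rows instead of just its own

Fix: Specify the join condition linking the foreign key to the parent id

Corrected query:
SELECT c.id, p.name, c.amount FROM customers p JOIN purchases c ON c.customer_id = p.id

Result:
id | name  | amount 
---+-------+--------
1  | Bob   | 1585.38
2  | Dave  | 704.68 
3  | Carol | 891.69 
4  | Grace | 412.05 
5  | Grace | 388.98 
6  | Carol | 1536.27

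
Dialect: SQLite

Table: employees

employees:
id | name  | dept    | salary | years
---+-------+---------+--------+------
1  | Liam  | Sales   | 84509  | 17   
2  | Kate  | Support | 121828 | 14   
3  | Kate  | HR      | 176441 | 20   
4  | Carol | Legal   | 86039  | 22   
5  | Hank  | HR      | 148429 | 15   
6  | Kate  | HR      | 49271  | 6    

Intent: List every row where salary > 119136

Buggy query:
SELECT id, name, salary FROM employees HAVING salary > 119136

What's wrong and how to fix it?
Bug: This is a non-aggregate query (no GROUP BY, no aggregates), so in SQLite the HAVING clause is invalid here; a row-level condition belongs in WHERE

Fix: Replace HAVING with WHERE since the condition applies to individual rows

Corrected query:
SELECT id, name, salary FROM employees WHERE salary > 119136

Result:
id | name | salary
---+------+-------
2  | Kate | 121828
3  | Kate | 176441
5  | Hank | 148429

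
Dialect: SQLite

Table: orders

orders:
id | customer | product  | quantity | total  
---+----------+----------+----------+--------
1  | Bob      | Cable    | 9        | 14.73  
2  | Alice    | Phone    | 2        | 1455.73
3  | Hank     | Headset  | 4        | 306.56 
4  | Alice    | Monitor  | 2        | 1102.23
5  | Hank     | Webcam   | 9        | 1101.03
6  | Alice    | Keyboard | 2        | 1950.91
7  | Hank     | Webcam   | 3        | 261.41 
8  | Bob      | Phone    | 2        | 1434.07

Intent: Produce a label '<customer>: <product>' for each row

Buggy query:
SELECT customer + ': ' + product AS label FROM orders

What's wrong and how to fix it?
Bug: '+' is numeric addition; on text columns SQLite converts them to 0 instead of concatenating

Fix: Use the || operator for string concatenation

Corrected query:
SELECT customer || ': ' || product AS label FROM orders

Result:
label          
---------------
Bob: Cable     
Alice: Phone   
Hank: Headset  
Alice: Monitor 
Hank: Webcam   
Alice: Keyboard
Hank: Webcam   
Bob: Phone     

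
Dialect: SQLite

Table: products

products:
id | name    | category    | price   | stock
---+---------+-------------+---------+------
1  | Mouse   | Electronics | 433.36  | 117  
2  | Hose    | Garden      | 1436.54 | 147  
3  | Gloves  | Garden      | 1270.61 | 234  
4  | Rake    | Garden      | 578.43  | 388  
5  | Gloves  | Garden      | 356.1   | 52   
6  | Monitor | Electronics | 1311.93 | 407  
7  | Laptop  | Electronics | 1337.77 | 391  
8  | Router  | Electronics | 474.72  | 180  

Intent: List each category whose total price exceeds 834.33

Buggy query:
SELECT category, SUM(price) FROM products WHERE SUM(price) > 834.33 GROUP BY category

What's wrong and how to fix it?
Bug: Aggregate functions cannot appear in a WHERE clause

Fix: Use HAVING (which filters groups after aggregation) instead of WHERE

Corrected query:
SELECT category, SUM(price) FROM products GROUP BY category HAVING SUM(price) > 834.33

Result:
category    | SUM(price)
------------+-----------
Electronics | 3557.78   
Garden      | 3641.68   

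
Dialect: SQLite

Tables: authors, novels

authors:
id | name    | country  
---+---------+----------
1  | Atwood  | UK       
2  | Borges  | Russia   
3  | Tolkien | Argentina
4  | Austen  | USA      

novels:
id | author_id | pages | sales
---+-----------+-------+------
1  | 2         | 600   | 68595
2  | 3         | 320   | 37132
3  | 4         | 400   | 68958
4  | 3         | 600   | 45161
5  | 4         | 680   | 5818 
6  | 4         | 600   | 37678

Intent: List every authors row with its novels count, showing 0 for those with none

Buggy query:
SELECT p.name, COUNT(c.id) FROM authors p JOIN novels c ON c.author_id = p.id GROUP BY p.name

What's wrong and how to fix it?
Bug: INNER JOIN drops authors rows that have no matching novels rows

Fix: Use LEFT JOIN so parents without children still appear (COUNT(c.id) gives 0)

Corrected query:
SELECT p.name, COUNT(c.id) FROM authors p LEFT JOIN novels c ON c.author_id = p.id GROUP BY p.name

Result:
name    | COUNT(c.id)
--------+------------
Atwood  | 0          
Austen  | 3          
Borges  | 1          
Tolkien | 2          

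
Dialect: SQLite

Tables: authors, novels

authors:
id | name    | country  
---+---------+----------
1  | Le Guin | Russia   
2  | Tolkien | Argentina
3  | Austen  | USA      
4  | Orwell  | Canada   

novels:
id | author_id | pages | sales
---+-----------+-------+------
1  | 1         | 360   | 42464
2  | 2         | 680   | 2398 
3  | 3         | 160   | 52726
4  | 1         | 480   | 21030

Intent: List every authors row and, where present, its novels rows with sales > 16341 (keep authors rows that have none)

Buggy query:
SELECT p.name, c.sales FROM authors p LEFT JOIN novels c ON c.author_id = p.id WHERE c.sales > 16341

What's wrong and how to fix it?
Bug: Filtering c.sales in WHERE discards the NULL rows produced by LEFT JOIN, turning it into an inner join

Fix: Move the right-table condition into the ON clause so unmatched parents are kept

Corrected query:
SELECT p.name, c.sales FROM authors p LEFT JOIN novels c ON c.author_id = p.id AND c.sales > 16341

Result:
name    | sales
--------+------
Le Guin | 21030
Le Guin | 42464
Tolkien | NULL 
Austen  | 52726
Orwell  | NULL 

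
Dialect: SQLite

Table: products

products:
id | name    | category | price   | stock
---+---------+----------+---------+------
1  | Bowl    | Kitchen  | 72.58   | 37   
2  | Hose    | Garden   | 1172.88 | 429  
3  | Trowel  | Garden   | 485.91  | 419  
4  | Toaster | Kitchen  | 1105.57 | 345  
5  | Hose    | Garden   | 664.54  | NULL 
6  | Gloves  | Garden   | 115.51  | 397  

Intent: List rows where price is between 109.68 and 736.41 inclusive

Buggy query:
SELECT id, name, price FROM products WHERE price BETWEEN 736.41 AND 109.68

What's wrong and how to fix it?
Bug: BETWEEN expects the lower bound first; with 736.41 AND 109.68 the range is empty

Fix: Swap the bounds so the smaller value comes first

Corrected query:
SELECT id, name, price FROM products WHERE price BETWEEN 109.68 AND 736.41

Result:
id | name   | price 
---+--------+-------
3  | Trowel | 485.91
5  | Hose   | 664.54
6  | Gloves | 115.51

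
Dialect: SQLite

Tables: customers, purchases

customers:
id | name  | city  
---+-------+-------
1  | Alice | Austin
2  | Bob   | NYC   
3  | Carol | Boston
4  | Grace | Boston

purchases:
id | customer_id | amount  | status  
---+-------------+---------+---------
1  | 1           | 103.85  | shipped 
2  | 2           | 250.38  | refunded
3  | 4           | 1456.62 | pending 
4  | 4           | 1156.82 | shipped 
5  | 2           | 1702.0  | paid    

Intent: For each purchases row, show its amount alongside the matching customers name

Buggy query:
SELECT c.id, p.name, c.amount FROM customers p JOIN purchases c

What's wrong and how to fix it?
Bug: JOIN with no ON clause produces a cartesian product; every purchases row pairs with every customers row

Fix: Specify the join condition linking the foreign key to the parent id

Corrected query:
SELECT c.id, p.name, c.amount FROM customers p JOIN purchases c ON c.customer_id = p.id

Result:
id | name  | amount 
---+-------+--------
1  | Alice | 103.85 
2  | Bob   | 250.38 
3  | Grace | 1456.62
4  | Grace | 1156.82
5  | Bob   | 1702   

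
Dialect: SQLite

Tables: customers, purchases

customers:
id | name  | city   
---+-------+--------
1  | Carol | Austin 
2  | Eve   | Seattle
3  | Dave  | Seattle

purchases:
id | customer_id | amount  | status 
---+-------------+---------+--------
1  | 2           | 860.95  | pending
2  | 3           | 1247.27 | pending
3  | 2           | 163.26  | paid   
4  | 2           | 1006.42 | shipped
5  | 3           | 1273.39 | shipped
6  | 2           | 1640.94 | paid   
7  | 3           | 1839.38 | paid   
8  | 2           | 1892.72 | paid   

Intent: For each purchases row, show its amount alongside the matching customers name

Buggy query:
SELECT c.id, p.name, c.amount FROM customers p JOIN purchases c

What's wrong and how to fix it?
Bug: Missing join condition: each purchases row is matched to all customers rows instead of just its own

Fix: Specify the join condition linking the foreign key to the parent id

Corrected query:
SELECT c.id, p.name, c.amount FROM customers p JOIN purchases c ON c.customer_id = p.id

Result:
id | name | amount 
---+------+--------
1  | Eve  | 860.95 
2  | Dave | 1247.27
3  | Eve  | 163.26 
4  | Eve  | 1006.42
5  | Dave | 1273.39
6  | Eve  | 1640.94
7  | Dave | 1839.38
8  | Eve  | 1892.72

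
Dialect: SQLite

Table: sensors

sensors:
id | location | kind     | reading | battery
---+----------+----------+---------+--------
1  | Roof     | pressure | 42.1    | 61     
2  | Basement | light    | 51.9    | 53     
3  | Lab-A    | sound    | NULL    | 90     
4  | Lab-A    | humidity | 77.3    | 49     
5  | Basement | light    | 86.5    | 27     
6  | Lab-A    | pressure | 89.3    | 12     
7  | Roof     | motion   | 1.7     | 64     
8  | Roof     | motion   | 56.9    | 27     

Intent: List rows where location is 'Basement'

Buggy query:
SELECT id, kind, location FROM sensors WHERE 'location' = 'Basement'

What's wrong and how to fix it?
Bug: 'location' in single quotes is a string literal, not the column; the comparison is literal-vs-literal and never true

Fix: Remove the quotes around the column name (or use double quotes for an identifier)

Corrected query:
SELECT id, kind, location FROM sensors WHERE location = 'Basement'

Result:
id | kind  | location
---+-------+---------
2  | light | Basement
5  | light | Basement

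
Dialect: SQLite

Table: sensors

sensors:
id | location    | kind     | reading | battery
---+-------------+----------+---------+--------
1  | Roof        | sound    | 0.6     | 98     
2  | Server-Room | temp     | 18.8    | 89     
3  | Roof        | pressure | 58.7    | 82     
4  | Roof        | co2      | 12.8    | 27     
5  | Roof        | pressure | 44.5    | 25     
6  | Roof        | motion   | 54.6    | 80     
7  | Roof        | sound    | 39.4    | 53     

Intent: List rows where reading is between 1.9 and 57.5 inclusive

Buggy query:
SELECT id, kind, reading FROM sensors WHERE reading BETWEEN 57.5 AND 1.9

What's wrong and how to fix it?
Bug: BETWEEN expects the lower bound first; with 57.5 AND 1.9 the range is empty

Fix: Write BETWEEN 1.9 AND 57.5

Corrected query:
SELECT id, kind, reading FROM sensors WHERE reading BETWEEN 1.9 AND 57.5

Result:
id | kind     | reading
---+----------+--------
2  | temp     | 18.8   
4  | co2      | 12.8   
5  | pressure | 44.5   
6  | motion   | 54.6   
7  | sound    | 39.4   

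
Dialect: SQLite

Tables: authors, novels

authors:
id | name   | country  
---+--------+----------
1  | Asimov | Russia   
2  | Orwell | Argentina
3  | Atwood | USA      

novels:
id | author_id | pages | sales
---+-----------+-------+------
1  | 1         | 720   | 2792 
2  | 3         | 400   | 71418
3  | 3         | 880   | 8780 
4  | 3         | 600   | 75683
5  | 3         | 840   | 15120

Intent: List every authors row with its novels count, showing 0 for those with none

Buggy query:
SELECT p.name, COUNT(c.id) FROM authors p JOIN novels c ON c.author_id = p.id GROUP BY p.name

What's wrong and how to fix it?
Bug: INNER JOIN drops authors rows that have no matching novels rows

Fix: Use LEFT JOIN so parents without children still appear (COUNT(c.id) gives 0)

Corrected query:
SELECT p.name, COUNT(c.id) FROM authors p LEFT JOIN novels c ON c.author_id = p.id GROUP BY p.name

Result:
name   | COUNT(c.id)
-------+------------
Asimov | 1          
Atwood | 4          
Orwell | 0          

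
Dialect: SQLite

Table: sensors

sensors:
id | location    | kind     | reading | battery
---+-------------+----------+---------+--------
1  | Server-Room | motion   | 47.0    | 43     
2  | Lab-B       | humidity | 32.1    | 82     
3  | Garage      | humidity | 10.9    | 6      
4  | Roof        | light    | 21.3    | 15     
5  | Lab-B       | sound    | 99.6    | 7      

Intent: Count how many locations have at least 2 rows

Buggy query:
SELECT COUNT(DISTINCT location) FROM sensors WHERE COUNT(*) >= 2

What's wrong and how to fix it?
Bug: WHERE filters individual rows, not groups, so a group-level COUNT is invalid there

Fix: Use a subquery that GROUPs and filters with HAVING, then count its rows

Corrected query:
SELECT COUNT(*) FROM (SELECT location FROM sensors GROUP BY location HAVING COUNT(*) >= 2)

Result:
COUNT(*)
--------
1       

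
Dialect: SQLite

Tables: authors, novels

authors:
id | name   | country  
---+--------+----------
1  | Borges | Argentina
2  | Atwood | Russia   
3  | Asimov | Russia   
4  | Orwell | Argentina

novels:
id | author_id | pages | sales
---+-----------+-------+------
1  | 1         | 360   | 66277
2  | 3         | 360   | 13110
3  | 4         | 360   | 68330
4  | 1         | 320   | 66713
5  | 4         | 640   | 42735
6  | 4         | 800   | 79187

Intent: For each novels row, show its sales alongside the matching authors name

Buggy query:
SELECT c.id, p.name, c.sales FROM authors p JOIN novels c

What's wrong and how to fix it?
Bug: Missing join condition: each novels row is matched to all authors rows instead of just its own

Fix: Specify the join condition linking the foreign key to the parent id

Corrected query:
SELECT c.id, p.name, c.sales FROM authors p JOIN novels c ON c.author_id = p.id

Result:
id | name   | sales
---+--------+------
1  | Borges | 66277
2  | Asimov | 13110
3  | Orwell | 68330
4  | Borges | 66713
5  | Orwell | 42735
6  | Orwell | 79187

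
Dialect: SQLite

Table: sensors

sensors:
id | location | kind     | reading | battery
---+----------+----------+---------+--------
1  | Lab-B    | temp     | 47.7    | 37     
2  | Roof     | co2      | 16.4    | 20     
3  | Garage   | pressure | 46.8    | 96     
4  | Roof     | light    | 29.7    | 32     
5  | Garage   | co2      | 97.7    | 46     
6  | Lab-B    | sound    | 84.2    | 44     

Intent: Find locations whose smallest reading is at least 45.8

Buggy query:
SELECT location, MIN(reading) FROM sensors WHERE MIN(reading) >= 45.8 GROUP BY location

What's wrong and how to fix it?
Bug: MIN() in WHERE is a misuse of aggregate

Fix: Replace WHERE with HAVING after the GROUP BY

Corrected query:
SELECT location, MIN(reading) FROM sensors GROUP BY location HAVING MIN(reading) >= 45.8

Result:
location | MIN(reading)
---------+-------------
Garage   | 46.8        
Lab-B    | 47.7        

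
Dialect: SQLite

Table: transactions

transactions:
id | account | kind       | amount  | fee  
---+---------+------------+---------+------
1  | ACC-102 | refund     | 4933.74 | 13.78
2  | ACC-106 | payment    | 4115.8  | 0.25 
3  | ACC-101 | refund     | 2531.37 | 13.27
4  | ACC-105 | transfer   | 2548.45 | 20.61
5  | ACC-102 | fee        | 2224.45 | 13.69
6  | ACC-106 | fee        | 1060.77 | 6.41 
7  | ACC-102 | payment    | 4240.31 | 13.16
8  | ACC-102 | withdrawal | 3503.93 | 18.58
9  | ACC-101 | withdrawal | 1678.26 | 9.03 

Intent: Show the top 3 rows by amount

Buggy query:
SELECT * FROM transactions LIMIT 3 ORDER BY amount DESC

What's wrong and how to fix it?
Bug: ORDER BY cannot follow LIMIT; LIMIT is the final clause

Fix: Sort with ORDER BY, then apply LIMIT

Corrected query:
SELECT * FROM transactions ORDER BY amount DESC LIMIT 3

Result:
id | account | kind    | amount  | fee  
---+---------+---------+---------+------
1  | ACC-102 | refund  | 4933.74 | 13.78
7  | ACC-102 | payment | 4240.31 | 13.16
2  | ACC-106 | payment | 4115.8  | 0.25 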